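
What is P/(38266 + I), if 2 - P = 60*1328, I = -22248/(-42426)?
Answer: -93900523/45097099 ≈ -2.0822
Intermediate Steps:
I = 1236/2357 (I = -22248*(-1/42426) = 1236/2357 ≈ 0.52439)
P = -79678 (P = 2 - 60*1328 = 2 - 1*79680 = 2 - 79680 = -79678)
P/(38266 + I) = -79678/(38266 + 1236/2357) = -79678/90194198/2357 = -79678*2357/90194198 = -93900523/45097099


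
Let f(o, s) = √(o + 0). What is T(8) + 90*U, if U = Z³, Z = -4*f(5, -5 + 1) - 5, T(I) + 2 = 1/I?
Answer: -954015/8 - 55800*√5 ≈ -2.4402e+5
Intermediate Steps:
T(I) = -2 + 1/I
f(o, s) = √o
Z = -5 - 4*√5 (Z = -4*√5 - 5 = -5 - 4*√5 ≈ -13.944)
U = (-5 - 4*√5)³ ≈ -2711.4
T(8) + 90*U = (-2 + 1/8) + 90*(-1325 - 620*√5) = (-2 + ⅛) + (-119250 - 55800*√5) = -15/8 + (-119250 - 55800*√5) = -954015/8 - 55800*√5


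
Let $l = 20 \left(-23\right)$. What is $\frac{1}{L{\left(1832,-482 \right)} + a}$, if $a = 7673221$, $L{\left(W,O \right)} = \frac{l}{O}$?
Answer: $\frac{241}{1849246491} \approx 1.3032 \cdot 10^{-7}$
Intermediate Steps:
$l = -460$
$L{\left(W,O \right)} = - \frac{460}{O}$
$\frac{1}{L{\left(1832,-482 \right)} + a} = \frac{1}{- \frac{460}{-482} + 7673221} = \frac{1}{\left(-460\right) \left(- \frac{1}{482}\right) + 7673221} = \frac{1}{\frac{230}{241} + 7673221} = \frac{1}{\frac{1849246491}{241}} = \frac{241}{1849246491}$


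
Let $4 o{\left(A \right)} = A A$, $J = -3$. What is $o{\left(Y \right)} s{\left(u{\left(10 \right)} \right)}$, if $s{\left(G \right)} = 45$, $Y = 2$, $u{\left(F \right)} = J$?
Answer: $45$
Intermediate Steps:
$u{\left(F \right)} = -3$
$o{\left(A \right)} = \frac{A^{2}}{4}$ ($o{\left(A \right)} = \frac{A A}{4} = \frac{A^{2}}{4}$)
$o{\left(Y \right)} s{\left(u{\left(10 \right)} \right)} = \frac{2^{2}}{4} \cdot 45 = \frac{1}{4} \cdot 4 \cdot 45 = 1 \cdot 45 = 45$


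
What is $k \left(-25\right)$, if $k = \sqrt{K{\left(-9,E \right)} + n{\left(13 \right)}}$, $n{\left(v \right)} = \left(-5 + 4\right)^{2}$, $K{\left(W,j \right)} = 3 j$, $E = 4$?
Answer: $- 25 \sqrt{13} \approx -90.139$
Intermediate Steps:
$n{\left(v \right)} = 1$ ($n{\left(v \right)} = \left(-1\right)^{2} = 1$)
$k = \sqrt{13}$ ($k = \sqrt{3 \cdot 4 + 1} = \sqrt{12 + 1} = \sqrt{13} \approx 3.6056$)
$k \left(-25\right) = \sqrt{13} \left(-25\right) = - 25 \sqrt{13}$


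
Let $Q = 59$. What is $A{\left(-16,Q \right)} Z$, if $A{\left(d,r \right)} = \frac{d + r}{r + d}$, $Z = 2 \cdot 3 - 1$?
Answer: $5$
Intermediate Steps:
$Z = 5$ ($Z = 6 - 1 = 5$)
$A{\left(d,r \right)} = 1$ ($A{\left(d,r \right)} = \frac{d + r}{d + r} = 1$)
$A{\left(-16,Q \right)} Z = 1 \cdot 5 = 5$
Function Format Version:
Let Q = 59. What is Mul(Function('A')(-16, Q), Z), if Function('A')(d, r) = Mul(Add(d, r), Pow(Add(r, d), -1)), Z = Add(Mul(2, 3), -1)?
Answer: 5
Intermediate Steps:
Z = 5 (Z = Add(6, -1) = 5)
Function('A')(d, r) = 1 (Function('A')(d, r) = Mul(Add(d, r), Pow(Add(d, r), -1)) = 1)
Mul(Function('A')(-16, Q), Z) = Mul(1, 5) = 5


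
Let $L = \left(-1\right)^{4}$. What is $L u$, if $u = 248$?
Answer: $248$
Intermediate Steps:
$L = 1$
$L u = 1 \cdot 248 = 248$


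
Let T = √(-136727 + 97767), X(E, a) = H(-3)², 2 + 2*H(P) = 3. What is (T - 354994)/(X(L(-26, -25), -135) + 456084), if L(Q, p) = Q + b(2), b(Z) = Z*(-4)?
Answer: -1419976/1824337 + 16*I*√2435/1824337 ≈ -0.77835 + 0.00043278*I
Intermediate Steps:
H(P) = ½ (H(P) = -1 + (½)*3 = -1 + 3/2 = ½)
b(Z) = -4*Z
L(Q, p) = -8 + Q (L(Q, p) = Q - 4*2 = Q - 8 = -8 + Q)
X(E, a) = ¼ (X(E, a) = (½)² = ¼)
T = 4*I*√2435 (T = √(-38960) = 4*I*√2435 ≈ 197.38*I)
(T - 354994)/(X(L(-26, -25), -135) + 456084) = (4*I*√2435 - 354994)/(¼ + 456084) = (-354994 + 4*I*√2435)/(1824337/4) = (-354994 + 4*I*√2435)*(4/1824337) = -1419976/1824337 + 16*I*√2435/1824337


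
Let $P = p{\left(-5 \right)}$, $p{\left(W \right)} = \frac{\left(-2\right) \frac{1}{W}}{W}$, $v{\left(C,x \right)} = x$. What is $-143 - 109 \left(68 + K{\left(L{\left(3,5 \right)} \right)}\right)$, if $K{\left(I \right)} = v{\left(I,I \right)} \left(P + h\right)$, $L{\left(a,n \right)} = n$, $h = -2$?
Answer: $- \frac{32107}{5} \approx -6421.4$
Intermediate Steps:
$p{\left(W \right)} = - \frac{2}{W^{2}}$
$P = - \frac{2}{25} \approx -0.08$
$K{\left(I \right)} = - \frac{52 I}{25}$ ($K{\left(I \right)} = I \left(- \frac{2}{25} - 2\right) = I \left(- \frac{52}{25}\right) = - \frac{52 I}{25}$)
$-143 - 109 \left(68 + K{\left(L{\left(3,5 \right)} \right)}\right) = -143 - 109 \left(68 - \frac{52}{5}\right) = -143 - \frac{31392}{5} = - \frac{32107}{5}$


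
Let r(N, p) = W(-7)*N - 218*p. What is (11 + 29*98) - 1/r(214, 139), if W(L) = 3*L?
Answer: 99272989/34796 ≈ 2853.0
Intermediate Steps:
r(N, p) = -218*p - 21*N (r(N, p) = (3*(-7))*N - 218*p = -21*N - 218*p = -218*p - 21*N)
(11 + 29*98) - 1/r(214, 139) = (11 + 29*98) - 1/(-218*139 - 21*214) = (11 + 2842) - 1/(-30302 - 4494) = 2853 - 1/(-34796) = 2853 - 1*(-1/34796) = 2853 + 1/34796 = 99272989/34796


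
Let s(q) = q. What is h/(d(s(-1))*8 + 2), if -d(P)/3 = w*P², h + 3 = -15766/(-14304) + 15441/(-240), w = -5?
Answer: -1184287/2181360 ≈ -0.54291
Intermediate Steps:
h = -1184287/17880 (h = -3 + (-15766/(-14304) + 15441/(-240)) = -3 + (-15766*(-1/14304) + 15441*(-1/240)) = -3 + (7883/7152 - 5147/80) = -3 - 1130647/17880 = -1184287/17880 ≈ -66.235)
d(P) = 15*P² (d(P) = -(-15)*P² = 15*P²)
h/(d(s(-1))*8 + 2) = -1184287/17880/((15*(-1)²)*8 + 2) = -1184287/17880/((15*1)*8 + 2) = -1184287/17880/(15*8 + 2) = -1184287/17880/(120 + 2) = -1184287/17880/122 = (1/122)*(-1184287/17880) = -1184287/2181360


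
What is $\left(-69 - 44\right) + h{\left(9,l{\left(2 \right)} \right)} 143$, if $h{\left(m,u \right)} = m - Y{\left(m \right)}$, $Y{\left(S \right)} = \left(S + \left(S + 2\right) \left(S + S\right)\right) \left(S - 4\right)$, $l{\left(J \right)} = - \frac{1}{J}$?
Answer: $-146831$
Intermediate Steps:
$Y{\left(S \right)} = \left(-4 + S\right) \left(S + 2 S \left(2 + S\right)\right)$ ($Y{\left(S \right)} = \left(S + \left(2 + S\right) 2 S\right) \left(-4 + S\right) = \left(S + 2 S \left(2 + S\right)\right) \left(-4 + S\right) = \left(-4 + S\right) \left(S + 2 S \left(2 + S\right)\right)$)
$h{\left(m,u \right)} = m - m \left(-20 - 3 m + 2 m^{2}\right)$
$\left(-69 - 44\right) + h{\left(9,l{\left(2 \right)} \right)} 143 = \left(-69 - 44\right) + 9 \left(21 - 2 \cdot 9^{2} + 3 \cdot 9\right) 143 = \left(-69 - 44\right) + 9 \left(21 - 162 + 27\right) 143 = -113 + 9 \left(21 - 162 + 27\right) 143 = -113 + 9 \left(-114\right) 143 = -113 - 146718 = -146831$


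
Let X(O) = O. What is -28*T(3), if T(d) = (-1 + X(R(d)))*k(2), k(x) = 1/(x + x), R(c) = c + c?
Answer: -35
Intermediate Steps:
R(c) = 2*c
k(x) = 1/(2*x)
T(d) = -¼ + d/2 (T(d) = (-1 + 2*d)*((½)/2) = (-1 + 2*d)*((½)*(½)) = (-1 + 2*d)*(¼) = -¼ + d/2)
-28*T(3) = -28*(-¼ + (½)*3) = -28*(-¼ + 3/2) = -28*5/4 = -35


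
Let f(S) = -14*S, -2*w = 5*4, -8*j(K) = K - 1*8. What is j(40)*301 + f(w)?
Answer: -1064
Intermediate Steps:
j(K) = 1 - K/8 (j(K) = -(K - 1*8)/8 = -(K - 8)/8 = -(-8 + K)/8 = 1 - K/8)
w = -10 (w = -5*4/2 = -½*20 = -10)
j(40)*301 + f(w) = (1 - ⅛*40)*301 - 14*(-10) = (1 - 5)*301 + 140 = -4*301 + 140 = -1204 + 140 = -1064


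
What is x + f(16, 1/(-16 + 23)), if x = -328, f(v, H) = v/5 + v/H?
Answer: -1064/5 ≈ -212.80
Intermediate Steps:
f(v, H) = v/5 + v/H (f(v, H) = v*(1/5) + v/H = v/5 + v/H)
x + f(16, 1/(-16 + 23)) = -328 + ((1/5)*16 + 16/(1/(-16 + 23))) = -328 + (16/5 + 16/(1/7)) = -328 + (16/5 + 16*7) = -328 + (16/5 + 112) = -328 + 576/5 = -1064/5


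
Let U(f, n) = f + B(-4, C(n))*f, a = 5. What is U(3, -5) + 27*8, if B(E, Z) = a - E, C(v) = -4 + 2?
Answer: 246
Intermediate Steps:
C(v) = -2
B(E, Z) = 5 - E
U(f, n) = 10*f (U(f, n) = f + (5 - 1*(-4))*f = f + (5 + 4)*f = f + 9*f = 10*f)
U(3, -5) + 27*8 = 10*3 + 27*8 = 30 + 216 = 246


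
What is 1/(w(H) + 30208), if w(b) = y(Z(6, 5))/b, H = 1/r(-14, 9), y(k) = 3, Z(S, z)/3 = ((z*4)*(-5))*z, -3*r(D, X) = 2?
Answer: 1/30206 ≈ 3.3106e-5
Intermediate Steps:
r(D, X) = -⅔ (r(D, X) = -⅓*2 = -⅔)
Z(S, z) = -60*z² (Z(S, z) = 3*(((z*4)*(-5))*z) = 3*(((4*z)*(-5))*z) = 3*((-20*z)*z) = 3*(-20*z²) = -60*z²)
H = -3/2 (H = 1/(-⅔) = -3/2 ≈ -1.5000)
w(b) = 3/b
1/(w(H) + 30208) = 1/(3/(-3/2) + 30208) = 1/(3*(-⅔) + 30208) = 1/(-2 + 30208) = 1/30206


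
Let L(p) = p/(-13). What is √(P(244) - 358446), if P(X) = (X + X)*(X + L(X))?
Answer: I*√42002142/13 ≈ 498.53*I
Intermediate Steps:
L(p) = -p/13 (L(p) = p*(-1/13) = -p/13)
P(X) = 24*X²/13 (P(X) = (X + X)*(X - X/13) = (2*X)*(12*X/13) = 24*X²/13)
√(P(244) - 358446) = √((24/13)*244² - 358446) = √((24/13)*59536 - 358446) = √(1428864/13 - 358446) = √(-3230934/13) = I*√42002142/13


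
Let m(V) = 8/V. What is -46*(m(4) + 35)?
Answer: -1702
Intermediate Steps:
-46*(m(4) + 35) = -46*(8/4 + 35) = -46*(8*(¼) + 35) = -46*(2 + 35) = -46*37 = -1702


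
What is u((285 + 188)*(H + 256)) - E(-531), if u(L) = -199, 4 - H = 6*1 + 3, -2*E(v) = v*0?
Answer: -199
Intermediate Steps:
E(v) = 0 (E(v) = -v*0/2 = -1/2*0 = 0)
H = -5 (H = 4 - (6*1 + 3) = 4 - (6 + 3) = 4 - 1*9 = 4 - 9 = -5)
u((285 + 188)*(H + 256)) - E(-531) = -199 - 1*0 = -199 + 0 = -199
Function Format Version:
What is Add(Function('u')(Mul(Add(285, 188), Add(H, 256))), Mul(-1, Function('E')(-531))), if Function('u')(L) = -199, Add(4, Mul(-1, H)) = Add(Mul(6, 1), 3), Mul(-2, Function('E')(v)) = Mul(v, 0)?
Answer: -199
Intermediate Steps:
Function('E')(v) = 0 (Function('E')(v) = Mul(Rational(-1, 2), Mul(v, 0)) = Mul(Rational(-1, 2), 0) = 0)
H = -5 (H = Add(4, Mul(-1, Add(Mul(6, 1), 3))) = Add(4, Mul(-1, Add(6, 3))) = Add(4, Mul(-1, 9)) = Add(4, -9) = -5)
Add(Function('u')(Mul(Add(285, 188), Add(H, 256))), Mul(-1, Function('E')(-531))) = Add(-199, Mul(-1, 0)) = Add(-199, 0) = -199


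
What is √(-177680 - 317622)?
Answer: I*√495302 ≈ 703.78*I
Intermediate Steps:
√(-177680 - 317622) = √(-495302) = I*√495302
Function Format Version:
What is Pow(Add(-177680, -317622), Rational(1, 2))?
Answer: Mul(I, Pow(495302, Rational(1, 2))) ≈ Mul(703.78, I)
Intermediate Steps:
Pow(Add(-177680, -317622), Rational(1, 2)) = Pow(-495302, Rational(1, 2)) = Mul(I, Pow(495302, Rational(1, 2)))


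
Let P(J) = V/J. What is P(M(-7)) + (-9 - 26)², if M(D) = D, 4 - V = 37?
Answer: 8608/7 ≈ 1229.7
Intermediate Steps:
V = -33 (V = 4 - 1*37 = 4 - 37 = -33)
P(J) = -33/J
P(M(-7)) + (-9 - 26)² = -33/(-7) + (-9 - 26)² = -33*(-⅐) + (-35)² = 33/7 + 1225 = 8608/7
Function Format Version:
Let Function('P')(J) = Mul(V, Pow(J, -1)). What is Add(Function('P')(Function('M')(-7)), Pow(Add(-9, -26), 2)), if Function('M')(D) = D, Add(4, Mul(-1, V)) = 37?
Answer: Rational(8608, 7) ≈ 1229.7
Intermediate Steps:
V = -33 (V = Add(4, Mul(-1, 37)) = Add(4, -37) = -33)
Function('P')(J) = Mul(-33, Pow(J, -1))
Add(Function('P')(Function('M')(-7)), Pow(Add(-9, -26), 2)) = Add(Mul(-33, Pow(-7, -1)), Pow(Add(-9, -26), 2)) = Add(Mul(-33, Rational(-1, 7)), Pow(-35, 2)) = Add(Rational(33, 7), 1225) = Rational(8608, 7)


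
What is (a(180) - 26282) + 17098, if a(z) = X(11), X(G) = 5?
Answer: -9179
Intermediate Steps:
a(z) = 5
(a(180) - 26282) + 17098 = (5 - 26282) + 17098 = -26277 + 17098 = -9179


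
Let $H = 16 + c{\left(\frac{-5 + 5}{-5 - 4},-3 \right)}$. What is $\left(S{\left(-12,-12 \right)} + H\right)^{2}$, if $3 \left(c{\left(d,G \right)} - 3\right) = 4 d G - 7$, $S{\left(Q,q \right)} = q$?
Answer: $\frac{196}{9} \approx 21.778$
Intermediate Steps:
$c{\left(d,G \right)} = \frac{2}{3} + \frac{4 G d}{3}$ ($c{\left(d,G \right)} = 3 + \frac{4 d G - 7}{3} = 3 + \frac{4 G d - 7}{3} = 3 + \frac{-7 + 4 G d}{3} = 3 + \left(- \frac{7}{3} + \frac{4 G d}{3}\right) = \frac{2}{3} + \frac{4 G d}{3}$)
$H = \frac{50}{3}$ ($H = 16 + \left(\frac{2}{3} + \frac{4}{3} \left(-3\right) \frac{-5 + 5}{-5 - 4}\right) = 16 + \left(\frac{2}{3} + \frac{4}{3} \left(-3\right) \frac{0}{-9}\right) = 16 + \left(\frac{2}{3} + \frac{4}{3} \left(-3\right) 0 \left(- \frac{1}{9}\right)\right) = 16 + \left(\frac{2}{3} + \frac{4}{3} \left(-3\right) 0\right) = 16 + \left(\frac{2}{3} + 0\right) = 16 + \frac{2}{3} = \frac{50}{3} \approx 16.667$)
$\left(S{\left(-12,-12 \right)} + H\right)^{2} = \left(-12 + \frac{50}{3}\right)^{2} = \left(\frac{14}{3}\right)^{2} = \frac{196}{9}$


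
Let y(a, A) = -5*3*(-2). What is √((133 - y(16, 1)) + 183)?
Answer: √286 ≈ 16.912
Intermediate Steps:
y(a, A) = 30 (y(a, A) = -15*(-2) = 30)
√((133 - y(16, 1)) + 183) = √((133 - 1*30) + 183) = √((133 - 30) + 183) = √(103 + 183) = √286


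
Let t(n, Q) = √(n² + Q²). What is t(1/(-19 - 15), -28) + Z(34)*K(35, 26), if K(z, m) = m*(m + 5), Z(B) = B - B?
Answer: √906305/34 ≈ 28.000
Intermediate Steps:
Z(B) = 0
t(n, Q) = √(Q² + n²)
K(z, m) = m*(5 + m)
t(1/(-19 - 15), -28) + Z(34)*K(35, 26) = √((-28)² + (1/(-19 - 15))²) + 0*(26*(5 + 26)) = √(784 + (1/(-34))²) + 0*(26*31) = √(784 + (-1/34)²) + 0*806 = √(784 + 1/1156) + 0 = √(906305/1156) + 0 = √906305/34 + 0 = √906305/34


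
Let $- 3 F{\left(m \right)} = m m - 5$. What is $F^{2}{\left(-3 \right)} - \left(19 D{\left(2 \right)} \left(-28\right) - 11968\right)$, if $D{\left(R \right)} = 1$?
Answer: $\frac{112516}{9} \approx 12502.0$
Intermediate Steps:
$F{\left(m \right)} = \frac{5}{3} - \frac{m^{2}}{3}$ ($F{\left(m \right)} = - \frac{m m - 5}{3} = - \frac{m^{2} - 5}{3} = - \frac{-5 + m^{2}}{3} = \frac{5}{3} - \frac{m^{2}}{3}$)
$F^{2}{\left(-3 \right)} - \left(19 D{\left(2 \right)} \left(-28\right) - 11968\right) = \left(\frac{5}{3} - \frac{\left(-3\right)^{2}}{3}\right)^{2} - \left(19 \cdot 1 \left(-28\right) - 11968\right) = \left(\frac{5}{3} - 3\right)^{2} - \left(19 \left(-28\right) - 11968\right) = \left(\frac{5}{3} - 3\right)^{2} - \left(-532 - 11968\right) = \left(- \frac{4}{3}\right)^{2} - -12500 = \frac{16}{9} + 12500 = \frac{112516}{9}$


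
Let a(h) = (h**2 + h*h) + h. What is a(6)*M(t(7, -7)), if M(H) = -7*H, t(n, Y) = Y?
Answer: 3822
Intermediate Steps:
a(h) = h + 2*h**2 (a(h) = (h**2 + h**2) + h = 2*h**2 + h = h + 2*h**2)
a(6)*M(t(7, -7)) = (6*(1 + 2*6))*(-7*(-7)) = (6*(1 + 12))*49 = (6*13)*49 = 78*49 = 3822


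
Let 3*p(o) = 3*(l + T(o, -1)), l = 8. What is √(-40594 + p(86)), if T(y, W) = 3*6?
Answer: 2*I*√10142 ≈ 201.42*I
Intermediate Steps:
T(y, W) = 18
p(o) = 26 (p(o) = (3*(8 + 18))/3 = (3*26)/3 = (⅓)*78 = 26)
√(-40594 + p(86)) = √(-40594 + 26) = √(-40568) = 2*I*√10142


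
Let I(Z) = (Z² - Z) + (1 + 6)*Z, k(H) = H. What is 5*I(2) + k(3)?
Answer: 83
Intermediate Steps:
I(Z) = Z² + 6*Z (I(Z) = (Z² - Z) + 7*Z = Z² + 6*Z)
5*I(2) + k(3) = 5*(2*(6 + 2)) + 3 = 5*(2*8) + 3 = 5*16 + 3 = 80 + 3 = 83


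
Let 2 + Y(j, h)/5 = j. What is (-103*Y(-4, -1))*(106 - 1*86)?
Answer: 61800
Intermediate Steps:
Y(j, h) = -10 + 5*j
(-103*Y(-4, -1))*(106 - 1*86) = (-103*(-10 + 5*(-4)))*(106 - 1*86) = (-103*(-10 - 20))*(106 - 86) = -103*(-30)*20 = 3090*20 = 61800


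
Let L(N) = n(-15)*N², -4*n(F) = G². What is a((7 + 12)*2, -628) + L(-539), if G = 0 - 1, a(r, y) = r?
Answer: -290369/4 ≈ -72592.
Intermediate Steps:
G = -1
n(F) = -¼ (n(F) = -¼*(-1)² = -¼*1 = -¼)
L(N) = -N²/4
a((7 + 12)*2, -628) + L(-539) = (7 + 12)*2 - ¼*(-539)² = 19*2 - ¼*290521 = 38 - 290521/4 = -290369/4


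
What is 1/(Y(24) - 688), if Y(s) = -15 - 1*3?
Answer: -1/706 ≈ -0.0014164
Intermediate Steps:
Y(s) = -18 (Y(s) = -15 - 3 = -18)
1/(Y(24) - 688) = 1/(-18 - 688) = 1/(-706) = -1/706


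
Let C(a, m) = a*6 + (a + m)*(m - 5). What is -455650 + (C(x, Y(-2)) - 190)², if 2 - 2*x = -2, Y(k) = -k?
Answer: -419550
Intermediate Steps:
x = 2 (x = 1 - ½*(-2) = 1 + 1 = 2)
C(a, m) = 6*a + (-5 + m)*(a + m) (C(a, m) = 6*a + (a + m)*(-5 + m) = 6*a + (-5 + m)*(a + m))
-455650 + (C(x, Y(-2)) - 190)² = -455650 + ((2 + (-1*(-2))² - (-5)*(-2) + 2*(-1*(-2))) - 190)² = -455650 + ((2 + 2² - 5*2 + 2*2) - 190)² = -455650 + ((2 + 4 - 10 + 4) - 190)² = -455650 + (0 - 190)² = -455650 + (-190)² = -455650 + 36100 = -419550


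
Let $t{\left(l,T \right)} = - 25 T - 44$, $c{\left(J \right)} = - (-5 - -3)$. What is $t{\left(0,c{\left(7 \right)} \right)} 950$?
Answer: $-89300$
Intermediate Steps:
$c{\left(J \right)} = 2$ ($c{\left(J \right)} = - (-5 + 3) = \left(-1\right) \left(-2\right) = 2$)
$t{\left(l,T \right)} = -44 - 25 T$
$t{\left(0,c{\left(7 \right)} \right)} 950 = \left(-44 - 50\right) 950 = \left(-94\right) 950 = -89300$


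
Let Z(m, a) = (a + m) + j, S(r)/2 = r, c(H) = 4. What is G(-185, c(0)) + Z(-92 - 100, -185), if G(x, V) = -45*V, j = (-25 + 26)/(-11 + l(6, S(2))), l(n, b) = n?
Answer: -2786/5 ≈ -557.20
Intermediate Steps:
S(r) = 2*r
j = -⅕ (j = (-25 + 26)/(-11 + 6) = 1/(-5) = 1*(-⅕) = -⅕ ≈ -0.20000)
Z(m, a) = -⅕ + a + m (Z(m, a) = (a + m) - ⅕ = -⅕ + a + m)
G(-185, c(0)) + Z(-92 - 100, -185) = -45*4 + (-⅕ - 185 + (-92 - 100)) = -180 + (-⅕ - 185 - 192) = -180 - 1886/5 = -2786/5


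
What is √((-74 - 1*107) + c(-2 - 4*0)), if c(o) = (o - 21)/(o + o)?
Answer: I*√701/2 ≈ 13.238*I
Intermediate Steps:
c(o) = (-21 + o)/(2*o) (c(o) = (-21 + o)/((2*o)) = (-21 + o)*(1/(2*o)) = (-21 + o)/(2*o))
√((-74 - 1*107) + c(-2 - 4*0)) = √((-74 - 1*107) + (-21 + (-2 - 4*0))/(2*(-2 - 4*0))) = √((-74 - 107) + (-21 + (-2 + 0))/(2*(-2 + 0))) = √(-181 + (½)*(-21 - 2)/(-2)) = √(-181 + (½)*(-½)*(-23)) = √(-181 + 23/4) = √(-701/4) = I*√701/2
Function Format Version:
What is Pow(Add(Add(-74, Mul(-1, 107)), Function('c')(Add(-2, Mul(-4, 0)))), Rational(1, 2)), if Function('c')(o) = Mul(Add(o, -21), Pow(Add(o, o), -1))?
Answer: Mul(Rational(1, 2), I, Pow(701, Rational(1, 2))) ≈ Mul(13.238, I)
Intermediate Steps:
Function('c')(o) = Mul(Rational(1, 2), Pow(o, -1), Add(-21, o)) (Function('c')(o) = Mul(Add(-21, o), Pow(Mul(2, o), -1)) = Mul(Add(-21, o), Mul(Rational(1, 2), Pow(o, -1))) = Mul(Rational(1, 2), Pow(o, -1), Add(-21, o)))
Pow(Add(Add(-74, Mul(-1, 107)), Function('c')(Add(-2, Mul(-4, 0)))), Rational(1, 2)) = Pow(Add(Add(-74, Mul(-1, 107)), Mul(Rational(1, 2), Pow(Add(-2, Mul(-4, 0)), -1), Add(-21, Add(-2, Mul(-4, 0))))), Rational(1, 2)) = Pow(Add(Add(-74, -107), Mul(Rational(1, 2), Pow(Add(-2, 0), -1), Add(-21, Add(-2, 0)))), Rational(1, 2)) = Pow(Add(-181, Mul(Rational(1, 2), Pow(-2, -1), Add(-21, -2))), Rational(1, 2)) = Pow(Add(-181, Mul(Rational(1, 2), Rational(-1, 2), -23)), Rational(1, 2)) = Pow(Add(-181, Rational(23, 4)), Rational(1, 2)) = Pow(Rational(-701, 4), Rational(1, 2)) = Mul(Rational(1, 2), I, Pow(701, Rational(1, 2)))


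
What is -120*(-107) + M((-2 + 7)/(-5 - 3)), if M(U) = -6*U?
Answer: 51375/4 ≈ 12844.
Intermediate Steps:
-120*(-107) + M((-2 + 7)/(-5 - 3)) = -120*(-107) - 6*(-2 + 7)/(-5 - 3) = 12840 - 30/(-8) = 12840 - 30*(-1)/8 = 12840 - 6*(-5/8) = 12840 + 15/4 = 51375/4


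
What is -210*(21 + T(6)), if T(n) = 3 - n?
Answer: -3780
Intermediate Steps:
-210*(21 + T(6)) = -210*(21 + (3 - 1*6)) = -210*(21 + (3 - 6)) = -210*(21 - 3) = -210*18 = -3780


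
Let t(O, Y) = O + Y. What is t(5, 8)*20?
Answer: 260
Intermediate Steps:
t(5, 8)*20 = (5 + 8)*20 = 13*20 = 260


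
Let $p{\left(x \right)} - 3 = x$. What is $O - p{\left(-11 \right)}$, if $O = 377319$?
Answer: $377327$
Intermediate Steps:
$p{\left(x \right)} = 3 + x$
$O - p{\left(-11 \right)} = 377319 - \left(3 - 11\right) = 377319 - -8 = 377319 + 8 = 377327$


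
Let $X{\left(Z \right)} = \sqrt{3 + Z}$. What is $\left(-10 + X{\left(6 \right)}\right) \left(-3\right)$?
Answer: $21$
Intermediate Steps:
$\left(-10 + X{\left(6 \right)}\right) \left(-3\right) = \left(-10 + \sqrt{3 + 6}\right) \left(-3\right) = \left(-10 + \sqrt{9}\right) \left(-3\right) = \left(-10 + 3\right) \left(-3\right) = \left(-7\right) \left(-3\right) = 21$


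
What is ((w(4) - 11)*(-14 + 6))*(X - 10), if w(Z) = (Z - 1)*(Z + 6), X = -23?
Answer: 5016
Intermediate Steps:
w(Z) = (-1 + Z)*(6 + Z)
((w(4) - 11)*(-14 + 6))*(X - 10) = (((-6 + 4² + 5*4) - 11)*(-14 + 6))*(-23 - 10) = (((-6 + 16 + 20) - 11)*(-8))*(-33) = ((30 - 11)*(-8))*(-33) = (19*(-8))*(-33) = -152*(-33) = 5016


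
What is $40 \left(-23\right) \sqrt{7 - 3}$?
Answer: $-1840$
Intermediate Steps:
$40 \left(-23\right) \sqrt{7 - 3} = - 920 \sqrt{4} = \left(-920\right) 2 = -1840$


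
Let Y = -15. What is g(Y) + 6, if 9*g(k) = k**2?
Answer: 31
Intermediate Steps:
g(k) = k**2/9
g(Y) + 6 = (1/9)*(-15)**2 + 6 = (1/9)*225 + 6 = 25 + 6 = 31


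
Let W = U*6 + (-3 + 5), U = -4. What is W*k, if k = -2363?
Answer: 51986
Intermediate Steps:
W = -22 (W = -4*6 + (-3 + 5) = -24 + 2 = -22)
W*k = -22*(-2363) = 51986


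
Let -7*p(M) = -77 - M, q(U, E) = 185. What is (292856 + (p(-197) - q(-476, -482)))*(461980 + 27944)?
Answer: 1003647038148/7 ≈ 1.4338e+11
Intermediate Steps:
p(M) = 11 + M/7 (p(M) = -(-77 - M)/7 = 11 + M/7)
(292856 + (p(-197) - q(-476, -482)))*(461980 + 27944) = (292856 + ((11 + (⅐)*(-197)) - 1*185))*(461980 + 27944) = (292856 + ((11 - 197/7) - 185))*489924 = (292856 + (-120/7 - 185))*489924 = (292856 - 1415/7)*489924 = (2048577/7)*489924 = 1003647038148/7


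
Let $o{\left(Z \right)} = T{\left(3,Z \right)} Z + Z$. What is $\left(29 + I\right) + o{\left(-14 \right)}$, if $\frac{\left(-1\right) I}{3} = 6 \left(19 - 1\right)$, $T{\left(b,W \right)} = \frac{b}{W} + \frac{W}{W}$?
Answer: $-320$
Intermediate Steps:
$T{\left(b,W \right)} = 1 + \frac{b}{W}$ ($T{\left(b,W \right)} = \frac{b}{W} + 1 = 1 + \frac{b}{W}$)
$o{\left(Z \right)} = 3 + 2 Z$ ($o{\left(Z \right)} = \frac{Z + 3}{Z} Z + Z = \frac{3 + Z}{Z} Z + Z = \left(3 + Z\right) + Z = 3 + 2 Z$)
$I = -324$ ($I = - 3 \cdot 6 \left(19 - 1\right) = - 3 \cdot 6 \cdot 18 = \left(-3\right) 108 = -324$)
$\left(29 + I\right) + o{\left(-14 \right)} = \left(29 - 324\right) + \left(3 + 2 \left(-14\right)\right) = -295 + \left(3 - 28\right) = -295 - 25 = -320$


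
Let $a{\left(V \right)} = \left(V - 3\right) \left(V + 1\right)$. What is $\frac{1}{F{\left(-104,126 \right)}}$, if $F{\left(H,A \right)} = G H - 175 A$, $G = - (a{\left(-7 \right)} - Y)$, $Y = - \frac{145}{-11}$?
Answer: $- \frac{11}{188990} \approx -5.8204 \cdot 10^{-5}$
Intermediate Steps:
$a{\left(V \right)} = \left(1 + V\right) \left(-3 + V\right)$ ($a{\left(V \right)} = \left(-3 + V\right) \left(1 + V\right) = \left(1 + V\right) \left(-3 + V\right)$)
$Y = \frac{145}{11}$ ($Y = \left(-145\right) \left(- \frac{1}{11}\right) = \frac{145}{11} \approx 13.182$)
$G = - \frac{515}{11}$ ($G = - (\left(-3 + \left(-7\right)^{2} - -14\right) - \frac{145}{11}) = - (\left(-3 + 49 + 14\right) - \frac{145}{11}) = - (60 - \frac{145}{11}) = \left(-1\right) \frac{515}{11} = - \frac{515}{11} \approx -46.818$)
$F{\left(H,A \right)} = - 175 A - \frac{515 H}{11}$ ($F{\left(H,A \right)} = - \frac{515 H}{11} - 175 A = - 175 A - \frac{515 H}{11}$)
$\frac{1}{F{\left(-104,126 \right)}} = \frac{1}{\left(-175\right) 126 - - \frac{53560}{11}} = \frac{1}{-22050 + \frac{53560}{11}} = \frac{1}{- \frac{188990}{11}} = - \frac{11}{188990}$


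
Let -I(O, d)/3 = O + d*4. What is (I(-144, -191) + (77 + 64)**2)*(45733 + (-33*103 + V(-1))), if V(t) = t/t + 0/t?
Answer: 956982675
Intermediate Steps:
V(t) = 1 (V(t) = 1 + 0 = 1)
I(O, d) = -12*d - 3*O (I(O, d) = -3*(O + d*4) = -3*(O + 4*d) = -12*d - 3*O)
(I(-144, -191) + (77 + 64)**2)*(45733 + (-33*103 + V(-1))) = ((-12*(-191) - 3*(-144)) + (77 + 64)**2)*(45733 + (-33*103 + 1)) = ((2292 + 432) + 141**2)*(45733 + (-3399 + 1)) = (2724 + 19881)*(45733 - 3398) = 22605*42335 = 956982675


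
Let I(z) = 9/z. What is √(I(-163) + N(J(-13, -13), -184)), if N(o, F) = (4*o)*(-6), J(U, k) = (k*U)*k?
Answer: √1400928765/163 ≈ 229.63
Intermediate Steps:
J(U, k) = U*k² (J(U, k) = (U*k)*k = U*k²)
N(o, F) = -24*o
√(I(-163) + N(J(-13, -13), -184)) = √(9/(-163) - (-312)*(-13)²) = √(9*(-1/163) - (-312)*169) = √(-9/163 - 24*(-2197)) = √(-9/163 + 52728) = √(8594655/163) = √1400928765/163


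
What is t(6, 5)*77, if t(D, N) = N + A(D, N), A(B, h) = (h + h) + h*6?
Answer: 3465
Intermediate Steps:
A(B, h) = 8*h (A(B, h) = 2*h + 6*h = 8*h)
t(D, N) = 9*N (t(D, N) = N + 8*N = 9*N)
t(6, 5)*77 = (9*5)*77 = 45*77 = 3465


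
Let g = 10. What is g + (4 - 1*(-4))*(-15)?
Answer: -110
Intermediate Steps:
g + (4 - 1*(-4))*(-15) = 10 + (4 - 1*(-4))*(-15) = 10 + (4 + 4)*(-15) = 10 + 8*(-15) = 10 - 120 = -110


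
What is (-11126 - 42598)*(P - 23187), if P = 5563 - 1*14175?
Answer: 1708369476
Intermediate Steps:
P = -8612 (P = 5563 - 14175 = -8612)
(-11126 - 42598)*(P - 23187) = (-11126 - 42598)*(-8612 - 23187) = -53724*(-31799) = 1708369476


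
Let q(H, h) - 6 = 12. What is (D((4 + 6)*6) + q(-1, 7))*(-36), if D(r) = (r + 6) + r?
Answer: -5184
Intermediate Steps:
q(H, h) = 18 (q(H, h) = 6 + 12 = 18)
D(r) = 6 + 2*r (D(r) = (6 + r) + r = 6 + 2*r)
(D((4 + 6)*6) + q(-1, 7))*(-36) = ((6 + 2*((4 + 6)*6)) + 18)*(-36) = ((6 + 2*(10*6)) + 18)*(-36) = ((6 + 2*60) + 18)*(-36) = ((6 + 120) + 18)*(-36) = (126 + 18)*(-36) = 144*(-36) = -5184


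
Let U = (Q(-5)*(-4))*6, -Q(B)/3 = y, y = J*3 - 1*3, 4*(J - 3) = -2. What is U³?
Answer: 34012224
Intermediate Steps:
J = 5/2 (J = 3 + (¼)*(-2) = 3 - ½ = 5/2 ≈ 2.5000)
y = 9/2 (y = (5/2)*3 - 1*3 = 15/2 - 3 = 9/2 ≈ 4.5000)
Q(B) = -27/2 (Q(B) = -3*9/2 = -27/2)
U = 324 (U = -27/2*(-4)*6 = 54*6 = 324)
U³ = 324³ = 34012224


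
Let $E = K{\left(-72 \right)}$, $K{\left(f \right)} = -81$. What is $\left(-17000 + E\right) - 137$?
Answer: $-17218$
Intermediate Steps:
$E = -81$
$\left(-17000 + E\right) - 137 = \left(-17000 - 81\right) - 137 = -17081 - 137 = -17218$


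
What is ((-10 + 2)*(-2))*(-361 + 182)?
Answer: -2864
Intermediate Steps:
((-10 + 2)*(-2))*(-361 + 182) = -8*(-2)*(-179) = 16*(-179) = -2864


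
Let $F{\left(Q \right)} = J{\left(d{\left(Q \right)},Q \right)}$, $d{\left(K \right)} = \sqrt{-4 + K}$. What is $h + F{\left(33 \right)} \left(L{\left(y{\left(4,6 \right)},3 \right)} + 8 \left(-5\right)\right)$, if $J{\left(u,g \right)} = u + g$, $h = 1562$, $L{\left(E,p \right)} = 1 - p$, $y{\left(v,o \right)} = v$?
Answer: $176 - 42 \sqrt{29} \approx -50.177$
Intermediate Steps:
$J{\left(u,g \right)} = g + u$
$F{\left(Q \right)} = Q + \sqrt{-4 + Q}$
$h + F{\left(33 \right)} \left(L{\left(y{\left(4,6 \right)},3 \right)} + 8 \left(-5\right)\right) = 1562 + \left(33 + \sqrt{-4 + 33}\right) \left(\left(1 - 3\right) + 8 \left(-5\right)\right) = 1562 + \left(33 + \sqrt{29}\right) \left(\left(1 - 3\right) - 40\right) = 1562 + \left(33 + \sqrt{29}\right) \left(-2 - 40\right) = 1562 + \left(33 + \sqrt{29}\right) \left(-42\right) = 1562 - \left(1386 + 42 \sqrt{29}\right) = 176 - 42 \sqrt{29}$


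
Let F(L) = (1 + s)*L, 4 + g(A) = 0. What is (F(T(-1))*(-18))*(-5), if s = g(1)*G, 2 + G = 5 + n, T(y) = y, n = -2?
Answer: 270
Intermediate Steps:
g(A) = -4 (g(A) = -4 + 0 = -4)
G = 1 (G = -2 + (5 - 2) = -2 + 3 = 1)
s = -4 (s = -4*1 = -4)
F(L) = -3*L (F(L) = (1 - 4)*L = -3*L)
(F(T(-1))*(-18))*(-5) = (-3*(-1)*(-18))*(-5) = (3*(-18))*(-5) = -54*(-5) = 270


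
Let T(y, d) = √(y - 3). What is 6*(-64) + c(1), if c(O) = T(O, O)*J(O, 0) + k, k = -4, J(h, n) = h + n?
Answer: -388 + I*√2 ≈ -388.0 + 1.4142*I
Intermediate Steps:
T(y, d) = √(-3 + y)
c(O) = -4 + O*√(-3 + O) (c(O) = √(-3 + O)*(O + 0) - 4 = √(-3 + O)*O - 4 = O*√(-3 + O) - 4 = -4 + O*√(-3 + O))
6*(-64) + c(1) = 6*(-64) + (-4 + 1*√(-3 + 1)) = -384 + (-4 + 1*√(-2)) = -384 + (-4 + 1*(I*√2)) = -384 + (-4 + I*√2) = -388 + I*√2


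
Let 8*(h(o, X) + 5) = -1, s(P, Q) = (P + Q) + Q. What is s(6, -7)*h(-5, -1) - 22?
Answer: 19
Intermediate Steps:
s(P, Q) = P + 2*Q
h(o, X) = -41/8 (h(o, X) = -5 + (⅛)*(-1) = -5 - ⅛ = -41/8)
s(6, -7)*h(-5, -1) - 22 = (6 + 2*(-7))*(-41/8) - 22 = (6 - 14)*(-41/8) - 22 = -8*(-41/8) - 22 = 41 - 22 = 19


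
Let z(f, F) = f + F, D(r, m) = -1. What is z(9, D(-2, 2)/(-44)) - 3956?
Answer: -173667/44 ≈ -3947.0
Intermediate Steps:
z(f, F) = F + f
z(9, D(-2, 2)/(-44)) - 3956 = (-1/(-44) + 9) - 3956 = (-1*(-1/44) + 9) - 3956 = (1/44 + 9) - 3956 = 397/44 - 3956 = -173667/44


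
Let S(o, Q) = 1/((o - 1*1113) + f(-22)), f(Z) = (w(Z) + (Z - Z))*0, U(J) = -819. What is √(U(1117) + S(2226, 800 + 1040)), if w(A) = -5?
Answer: I*√1014550698/1113 ≈ 28.618*I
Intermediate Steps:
f(Z) = 0 (f(Z) = (-5 + (Z - Z))*0 = (-5 + 0)*0 = -5*0 = 0)
S(o, Q) = 1/(-1113 + o) (S(o, Q) = 1/((o - 1*1113) + 0) = 1/((o - 1113) + 0) = 1/((-1113 + o) + 0) = 1/(-1113 + o))
√(U(1117) + S(2226, 800 + 1040)) = √(-819 + 1/(-1113 + 2226)) = √(-819 + 1/1113) = √(-911546/1113) = I*√1014550698/1113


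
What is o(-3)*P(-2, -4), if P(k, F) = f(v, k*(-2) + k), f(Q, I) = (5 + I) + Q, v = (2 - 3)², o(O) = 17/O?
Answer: -136/3 ≈ -45.333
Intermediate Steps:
v = 1 (v = (-1)² = 1)
f(Q, I) = 5 + I + Q
P(k, F) = 6 - k (P(k, F) = 5 + (k*(-2) + k) + 1 = 5 + (-2*k + k) + 1 = 5 - k + 1 = 6 - k)
o(-3)*P(-2, -4) = (17/(-3))*(6 - 1*(-2)) = (17*(-⅓))*(6 + 2) = -17/3*8 = -136/3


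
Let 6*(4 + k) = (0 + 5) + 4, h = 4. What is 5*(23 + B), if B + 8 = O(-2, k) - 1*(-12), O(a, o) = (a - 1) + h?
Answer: 140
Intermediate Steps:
k = -5/2 (k = -4 + ((0 + 5) + 4)/6 = -4 + (5 + 4)/6 = -4 + (⅙)*9 = -4 + 3/2 = -5/2 ≈ -2.5000)
O(a, o) = 3 + a (O(a, o) = (a - 1) + 4 = (-1 + a) + 4 = 3 + a)
B = 5 (B = -8 + ((3 - 2) - 1*(-12)) = -8 + (1 + 12) = -8 + 13 = 5)
5*(23 + B) = 5*(23 + 5) = 5*28 = 140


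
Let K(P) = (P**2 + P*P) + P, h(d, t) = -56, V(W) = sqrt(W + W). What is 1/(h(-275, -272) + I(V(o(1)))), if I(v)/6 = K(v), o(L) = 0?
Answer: -1/56 ≈ -0.017857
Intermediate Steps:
V(W) = sqrt(2)*sqrt(W) (V(W) = sqrt(2*W) = sqrt(2)*sqrt(W))
K(P) = P + 2*P**2 (K(P) = (P**2 + P**2) + P = 2*P**2 + P = P + 2*P**2)
I(v) = 6*v*(1 + 2*v) (I(v) = 6*(v*(1 + 2*v)) = 6*v*(1 + 2*v))
1/(h(-275, -272) + I(V(o(1)))) = 1/(-56 + 6*(sqrt(2)*sqrt(0))*(1 + 2*(sqrt(2)*sqrt(0)))) = 1/(-56 + 6*(sqrt(2)*0)*(1 + 2*(sqrt(2)*0))) = 1/(-56 + 6*0*(1 + 2*0)) = 1/(-56 + 6*0*(1 + 0)) = 1/(-56 + 6*0*1) = 1/(-56 + 0) = 1/(-56) = -1/56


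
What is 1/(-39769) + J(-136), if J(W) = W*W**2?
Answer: -100037169665/39769 ≈ -2.5155e+6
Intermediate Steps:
J(W) = W**3
1/(-39769) + J(-136) = 1/(-39769) + (-136)**3 = -1/39769 - 2515456 = -100037169665/39769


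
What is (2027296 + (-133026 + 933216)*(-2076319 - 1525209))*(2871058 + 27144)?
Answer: -8352341858185482848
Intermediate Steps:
(2027296 + (-133026 + 933216)*(-2076319 - 1525209))*(2871058 + 27144) = (2027296 + 800190*(-3601528))*2898202 = (2027296 - 2881906690320)*2898202 = -2881904663024*2898202 = -8352341858185482848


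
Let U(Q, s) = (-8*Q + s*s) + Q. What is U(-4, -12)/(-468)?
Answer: -43/117 ≈ -0.36752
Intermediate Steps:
U(Q, s) = s² - 7*Q (U(Q, s) = (-8*Q + s²) + Q = (s² - 8*Q) + Q = s² - 7*Q)
U(-4, -12)/(-468) = ((-12)² - 7*(-4))/(-468) = (144 + 28)*(-1/468) = 172*(-1/468) = -43/117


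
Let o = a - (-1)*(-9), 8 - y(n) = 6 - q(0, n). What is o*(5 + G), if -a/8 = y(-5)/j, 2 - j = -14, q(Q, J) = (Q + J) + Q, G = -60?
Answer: 825/2 ≈ 412.50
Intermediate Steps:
q(Q, J) = J + 2*Q (q(Q, J) = (J + Q) + Q = J + 2*Q)
j = 16 (j = 2 - 1*(-14) = 2 + 14 = 16)
y(n) = 2 + n (y(n) = 8 - (6 - (n + 2*0)) = 8 - (6 - (n + 0)) = 8 - (6 - n) = 8 + (-6 + n) = 2 + n)
a = 3/2 (a = -8*(2 - 5)/16 = -(-24)/16 = -8*(-3/16) = 3/2 ≈ 1.5000)
o = -15/2 (o = 3/2 - (-1)*(-9) = 3/2 - 1*9 = 3/2 - 9 = -15/2 ≈ -7.5000)
o*(5 + G) = -15*(5 - 60)/2 = -15/2*(-55) = 825/2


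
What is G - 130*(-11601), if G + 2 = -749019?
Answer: 759109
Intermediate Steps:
G = -749021 (G = -2 - 749019 = -749021)
G - 130*(-11601) = -749021 - 130*(-11601) = -749021 - 1*(-1508130) = -749021 + 1508130 = 759109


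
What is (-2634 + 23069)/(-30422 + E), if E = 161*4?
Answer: -20435/29778 ≈ -0.68624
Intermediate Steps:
E = 644
(-2634 + 23069)/(-30422 + E) = (-2634 + 23069)/(-30422 + 644) = 20435/(-29778) = 20435*(-1/29778) = -20435/29778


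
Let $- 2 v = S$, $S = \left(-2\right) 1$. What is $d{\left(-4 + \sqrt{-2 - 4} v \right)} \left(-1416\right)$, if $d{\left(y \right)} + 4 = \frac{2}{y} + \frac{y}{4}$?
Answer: $\frac{708 \left(12 \sqrt{6} + 41 i\right)}{\sqrt{6} + 4 i} \approx 7594.9 - 551.8 i$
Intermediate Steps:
$S = -2$
$v = 1$ ($v = \left(- \frac{1}{2}\right) \left(-2\right) = 1$)
$d{\left(y \right)} = -4 + \frac{2}{y} + \frac{y}{4}$ ($d{\left(y \right)} = -4 + \left(\frac{2}{y} + \frac{y}{4}\right) = -4 + \frac{2}{y} + \frac{y}{4}$)
$d{\left(-4 + \sqrt{-2 - 4} v \right)} \left(-1416\right) = \left(-4 + \frac{2}{-4 + \sqrt{-2 - 4} \cdot 1} + \frac{-4 + \sqrt{-2 - 4} \cdot 1}{4}\right) \left(-1416\right) = \left(-4 + \frac{2}{-4 + \sqrt{-6} \cdot 1} + \frac{-4 + \sqrt{-6} \cdot 1}{4}\right) \left(-1416\right) = \left(-4 + \frac{2}{-4 + i \sqrt{6} \cdot 1} + \frac{-4 + i \sqrt{6} \cdot 1}{4}\right) \left(-1416\right) = \left(-4 + \frac{2}{-4 + i \sqrt{6}} + \frac{-4 + i \sqrt{6}}{4}\right) \left(-1416\right) = \left(-4 + \frac{2}{-4 + i \sqrt{6}} - \left(1 - \frac{i \sqrt{6}}{4}\right)\right) \left(-1416\right) = \left(-5 + \frac{2}{-4 + i \sqrt{6}} + \frac{i \sqrt{6}}{4}\right) \left(-1416\right) = 7080 - \frac{2832}{-4 + i \sqrt{6}} - 354 i \sqrt{6}$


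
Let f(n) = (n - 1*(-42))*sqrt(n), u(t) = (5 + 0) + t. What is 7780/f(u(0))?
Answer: 1556*sqrt(5)/47 ≈ 74.028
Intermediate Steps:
u(t) = 5 + t
f(n) = sqrt(n)*(42 + n) (f(n) = (n + 42)*sqrt(n) = (42 + n)*sqrt(n) = sqrt(n)*(42 + n))
7780/f(u(0)) = 7780/((sqrt(5 + 0)*(42 + (5 + 0)))) = 7780/((sqrt(5)*(42 + 5))) = 7780/((sqrt(5)*47)) = 7780/((47*sqrt(5))) = 7780*(sqrt(5)/235) = 1556*sqrt(5)/47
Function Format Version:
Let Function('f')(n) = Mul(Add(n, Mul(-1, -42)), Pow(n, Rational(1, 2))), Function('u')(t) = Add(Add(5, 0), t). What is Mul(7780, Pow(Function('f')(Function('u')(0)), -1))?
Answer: Mul(Rational(1556, 47), Pow(5, Rational(1, 2))) ≈ 74.028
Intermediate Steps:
Function('u')(t) = Add(5, t)
Function('f')(n) = Mul(Pow(n, Rational(1, 2)), Add(42, n)) (Function('f')(n) = Mul(Add(n, 42), Pow(n, Rational(1, 2))) = Mul(Add(42, n), Pow(n, Rational(1, 2))) = Mul(Pow(n, Rational(1, 2)), Add(42, n)))
Mul(7780, Pow(Function('f')(Function('u')(0)), -1)) = Mul(7780, Pow(Mul(Pow(Add(5, 0), Rational(1, 2)), Add(42, Add(5, 0))), -1)) = Mul(7780, Pow(Mul(Pow(5, Rational(1, 2)), Add(42, 5)), -1)) = Mul(7780, Pow(Mul(Pow(5, Rational(1, 2)), 47), -1)) = Mul(7780, Pow(Mul(47, Pow(5, Rational(1, 2))), -1)) = Mul(7780, Mul(Rational(1, 235), Pow(5, Rational(1, 2)))) = Mul(Rational(1556, 47), Pow(5, Rational(1, 2)))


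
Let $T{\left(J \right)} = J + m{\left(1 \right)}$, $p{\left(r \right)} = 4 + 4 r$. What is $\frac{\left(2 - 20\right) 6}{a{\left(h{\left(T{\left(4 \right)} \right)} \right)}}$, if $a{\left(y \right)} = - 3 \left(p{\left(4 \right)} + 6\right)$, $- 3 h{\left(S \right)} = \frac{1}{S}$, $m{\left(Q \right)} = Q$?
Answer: $\frac{18}{13} \approx 1.3846$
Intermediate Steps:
$T{\left(J \right)} = 1 + J$ ($T{\left(J \right)} = J + 1 = 1 + J$)
$h{\left(S \right)} = - \frac{1}{3 S}$
$a{\left(y \right)} = -78$ ($a{\left(y \right)} = - 3 \left(\left(4 + 4 \cdot 4\right) + 6\right) = - 3 \left(\left(4 + 16\right) + 6\right) = - 3 \left(20 + 6\right) = \left(-3\right) 26 = -78$)
$\frac{\left(2 - 20\right) 6}{a{\left(h{\left(T{\left(4 \right)} \right)} \right)}} = \frac{\left(2 - 20\right) 6}{-78} = \left(-18\right) 6 \left(- \frac{1}{78}\right) = \left(-108\right) \left(- \frac{1}{78}\right) = \frac{18}{13}$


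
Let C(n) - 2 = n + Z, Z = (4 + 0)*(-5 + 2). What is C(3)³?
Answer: -343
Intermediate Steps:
Z = -12 (Z = 4*(-3) = -12)
C(n) = -10 + n (C(n) = 2 + (n - 12) = 2 + (-12 + n) = -10 + n)
C(3)³ = (-10 + 3)³ = (-7)³ = -343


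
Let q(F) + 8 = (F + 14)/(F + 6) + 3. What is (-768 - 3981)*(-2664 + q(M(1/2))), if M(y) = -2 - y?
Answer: 88616340/7 ≈ 1.2659e+7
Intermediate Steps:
q(F) = -5 + (14 + F)/(6 + F) (q(F) = -8 + ((F + 14)/(F + 6) + 3) = -8 + ((14 + F)/(6 + F) + 3) = -8 + (3 + (14 + F)/(6 + F)) = -5 + (14 + F)/(6 + F))
(-768 - 3981)*(-2664 + q(M(1/2))) = (-768 - 3981)*(-2664 + 4*(-4 - (-2 - 1/2))/(6 + (-2 - 1/2))) = -4749*(-2664 + 4*(-4 - (-2 - 1*1/2))/(6 + (-2 - 1*1/2))) = -4749*(-2664 + 4*(-4 - (-2 - 1/2))/(6 + (-2 - 1/2))) = -4749*(-2664 + 4*(-4 - 1*(-5/2))/(6 - 5/2)) = -4749*(-2664 + 4*(-4 + 5/2)/(7/2)) = -4749*(-2664 + 4*(2/7)*(-3/2)) = -4749*(-2664 - 12/7) = -4749*(-18660/7) = 88616340/7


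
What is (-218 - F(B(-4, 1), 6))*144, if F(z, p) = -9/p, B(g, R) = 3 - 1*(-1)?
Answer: -31176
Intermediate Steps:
B(g, R) = 4 (B(g, R) = 3 + 1 = 4)
(-218 - F(B(-4, 1), 6))*144 = (-218 - (-9)/6)*144 = (-218 - 1*(-3/2))*144 = (-218 + 3/2)*144 = -433/2*144 = -31176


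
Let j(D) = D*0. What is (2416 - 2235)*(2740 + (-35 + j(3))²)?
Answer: 717665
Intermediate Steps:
j(D) = 0
(2416 - 2235)*(2740 + (-35 + j(3))²) = (2416 - 2235)*(2740 + (-35 + 0)²) = 181*(2740 + (-35)²) = 181*(2740 + 1225) = 181*3965 = 717665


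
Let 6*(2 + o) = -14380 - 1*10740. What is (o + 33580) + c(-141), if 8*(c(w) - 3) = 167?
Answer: 705965/24 ≈ 29415.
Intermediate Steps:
c(w) = 191/8 (c(w) = 3 + (1/8)*167 = 3 + 167/8 = 191/8)
o = -12566/3 (o = -2 + (-14380 - 1*10740)/6 = -2 + (-14380 - 10740)/6 = -2 + (1/6)*(-25120) = -2 - 12560/3 = -12566/3 ≈ -4188.7)
(o + 33580) + c(-141) = (-12566/3 + 33580) + 191/8 = 88174/3 + 191/8 = 705965/24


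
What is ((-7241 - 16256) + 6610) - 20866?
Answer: -37753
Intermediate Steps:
((-7241 - 16256) + 6610) - 20866 = (-23497 + 6610) - 20866 = -16887 - 20866 = -37753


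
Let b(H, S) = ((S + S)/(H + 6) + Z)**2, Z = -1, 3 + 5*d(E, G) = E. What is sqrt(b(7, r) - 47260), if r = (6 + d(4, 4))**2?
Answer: I*sqrt(4989287091)/325 ≈ 217.34*I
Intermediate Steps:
d(E, G) = -3/5 + E/5
r = 961/25 (r = (6 + (-3/5 + (1/5)*4))**2 = (6 + (-3/5 + 4/5))**2 = (6 + 1/5)**2 = (31/5)**2 = 961/25 ≈ 38.440)
b(H, S) = (-1 + 2*S/(6 + H))**2 (b(H, S) = ((S + S)/(H + 6) - 1)**2 = ((2*S)/(6 + H) - 1)**2 = (2*S/(6 + H) - 1)**2 = (-1 + 2*S/(6 + H))**2)
sqrt(b(7, r) - 47260) = sqrt((-6 - 1*7 + 2*(961/25))**2/(6 + 7)**2 - 47260) = sqrt((-6 - 7 + 1922/25)**2/13**2 - 47260) = sqrt((1597/25)**2/169 - 47260) = sqrt((1/169)*(2550409/625) - 47260) = sqrt(2550409/105625 - 47260) = sqrt(-4989287091/105625) = I*sqrt(4989287091)/325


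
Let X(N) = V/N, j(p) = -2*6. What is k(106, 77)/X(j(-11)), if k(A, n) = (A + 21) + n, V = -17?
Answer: 144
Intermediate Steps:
j(p) = -12
X(N) = -17/N
k(A, n) = 21 + A + n (k(A, n) = (21 + A) + n = 21 + A + n)
k(106, 77)/X(j(-11)) = (21 + 106 + 77)/((-17/(-12))) = 204/((-17*(-1/12))) = 204/(17/12) = 204*(12/17) = 144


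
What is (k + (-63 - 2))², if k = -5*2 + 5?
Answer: 4900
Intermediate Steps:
k = -5 (k = -10 + 5 = -5)
(k + (-63 - 2))² = (-5 + (-63 - 2))² = (-5 - 65)² = (-70)² = 4900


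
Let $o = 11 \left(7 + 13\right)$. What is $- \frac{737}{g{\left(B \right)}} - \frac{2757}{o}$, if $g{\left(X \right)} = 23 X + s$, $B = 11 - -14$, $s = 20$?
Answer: $- \frac{360511}{26180} \approx -13.77$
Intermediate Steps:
$o = 220$ ($o = 11 \cdot 20 = 220$)
$B = 25$ ($B = 11 + 14 = 25$)
$g{\left(X \right)} = 20 + 23 X$ ($g{\left(X \right)} = 23 X + 20 = 20 + 23 X$)
$- \frac{737}{g{\left(B \right)}} - \frac{2757}{o} = - \frac{737}{20 + 23 \cdot 25} - \frac{2757}{220} = - \frac{737}{20 + 575} - \frac{2757}{220} = - \frac{737}{595} - \frac{2757}{220} = - \frac{360511}{26180}$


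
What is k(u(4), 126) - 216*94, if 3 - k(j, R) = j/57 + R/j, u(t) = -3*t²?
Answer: -3085225/152 ≈ -20298.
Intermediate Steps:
k(j, R) = 3 - j/57 - R/j (k(j, R) = 3 - (j/57 + R/j) = 3 + (-j/57 - R/j) = 3 - j/57 - R/j)
k(u(4), 126) - 216*94 = (3 - (-1)*4²/19 - 1*126/(-3*4²)) - 216*94 = (3 - (-1)*16/19 - 1*126/(-3*16)) - 1*20304 = (3 - 1/57*(-48) - 1*126/(-48)) - 20304 = (3 + 16/19 - 1*126*(-1/48)) - 20304 = (3 + 16/19 + 21/8) - 20304 = 983/152 - 20304 = -3085225/152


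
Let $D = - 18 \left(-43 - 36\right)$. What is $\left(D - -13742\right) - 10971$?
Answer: $4193$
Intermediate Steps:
$D = 1422$ ($D = \left(-18\right) \left(-79\right) = 1422$)
$\left(D - -13742\right) - 10971 = \left(1422 - -13742\right) - 10971 = \left(1422 + \left(-1991 + 15733\right)\right) - 10971 = \left(1422 + 13742\right) - 10971 = 15164 - 10971 = 4193$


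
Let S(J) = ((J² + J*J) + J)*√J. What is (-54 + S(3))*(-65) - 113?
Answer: 3397 - 1365*√3 ≈ 1032.8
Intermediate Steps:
S(J) = √J*(J + 2*J²) (S(J) = ((J² + J²) + J)*√J = (2*J² + J)*√J = (J + 2*J²)*√J = √J*(J + 2*J²))
(-54 + S(3))*(-65) - 113 = (-54 + 3^(3/2)*(1 + 2*3))*(-65) - 113 = (-54 + (3*√3)*(1 + 6))*(-65) - 113 = (-54 + (3*√3)*7)*(-65) - 113 = (-54 + 21*√3)*(-65) - 113 = (3510 - 1365*√3) - 113 = 3397 - 1365*√3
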